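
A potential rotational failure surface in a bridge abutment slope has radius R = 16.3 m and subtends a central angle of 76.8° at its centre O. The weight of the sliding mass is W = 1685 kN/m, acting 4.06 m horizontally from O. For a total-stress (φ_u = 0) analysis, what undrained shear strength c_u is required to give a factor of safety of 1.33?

FS = c_u·L_a·R / (W·d), so c_u = FS·W·d / (L_a·R).
Arc length L_a = R·θ = 16.3·(76.8°·π/180) = 16.3·1.3404 = 21.85 m
c_u = 1.33·1685·4.06 / (21.85·16.3) = 9098.7 / 356.13 = 25.55 kPa

c_u = 25.5 kPa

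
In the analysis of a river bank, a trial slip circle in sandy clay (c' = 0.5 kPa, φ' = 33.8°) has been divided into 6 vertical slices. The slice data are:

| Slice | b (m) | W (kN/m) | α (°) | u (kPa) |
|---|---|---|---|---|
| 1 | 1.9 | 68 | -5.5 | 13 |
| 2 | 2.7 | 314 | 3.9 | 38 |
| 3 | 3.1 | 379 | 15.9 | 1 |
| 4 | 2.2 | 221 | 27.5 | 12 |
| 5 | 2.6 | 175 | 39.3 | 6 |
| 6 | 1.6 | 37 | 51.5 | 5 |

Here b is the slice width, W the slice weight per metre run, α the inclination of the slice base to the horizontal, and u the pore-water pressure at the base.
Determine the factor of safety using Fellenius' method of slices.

Ordinary method of slices: FS = Σ[c'·Δl_i + (W_i cosα_i − u_i·Δl_i)·tanφ'] / Σ W_i sinα_i, with Δl_i = b_i / cosα_i.
Slice 1: Δl = 1.9/cos(-5.5°) = 1.909 m; N'_1 = 68·cos(-5.5°) − 13·1.909 = 42.9; c'Δl = 0.95; W sinα = -6.5
Slice 2: Δl = 2.7/cos3.9° = 2.706 m; N'_2 = 314·cos3.9° − 38·2.706 = 210.4; c'Δl = 1.35; W sinα = 21.4
Slice 3: Δl = 3.1/cos15.9° = 3.223 m; N'_3 = 379·cos15.9° − 1·3.223 = 361.3; c'Δl = 1.61; W sinα = 103.8
Slice 4: Δl = 2.2/cos27.5° = 2.480 m; N'_4 = 221·cos27.5° − 12·2.480 = 166.3; c'Δl = 1.24; W sinα = 102.0
Slice 5: Δl = 2.6/cos39.3° = 3.360 m; N'_5 = 175·cos39.3° − 6·3.360 = 115.3; c'Δl = 1.68; W sinα = 110.8
Slice 6: Δl = 1.6/cos51.5° = 2.570 m; N'_6 = 37·cos51.5° − 5·2.570 = 10.2; c'Δl = 1.29; W sinα = 29.0
Σc'Δl = 8.1 kN/m; ΣN' = 906.3 kN/m; ΣW sinα = 360.5 kN/m
Resisting = 8.1 + 906.3·tan33.8° = 8.1 + 606.7 = 614.8 kN/m
FS = 614.8 / 360.5 = 1.705

FS = 1.71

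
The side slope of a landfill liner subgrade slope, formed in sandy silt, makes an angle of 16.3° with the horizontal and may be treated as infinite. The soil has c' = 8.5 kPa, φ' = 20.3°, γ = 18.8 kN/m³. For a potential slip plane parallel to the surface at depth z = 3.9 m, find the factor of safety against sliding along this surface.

For an infinite slope with a slip plane parallel to the surface (no pore pressure): FS = [c' + γz cos²β tanφ'] / [γz sinβ cosβ].
γz = 18.8·3.9 = 73.32 kN/m²
Numerator = 8.5 + 73.32·cos²16.3°·tan20.3° = 8.5 + 73.32·0.9212·0.3699 = 33.485 kPa
Denominator = 73.32·sin16.3°·cos16.3° = 73.32·0.2807·0.9598 = 19.751 kPa
FS = 33.485 / 19.751 = 1.695

FS = 1.70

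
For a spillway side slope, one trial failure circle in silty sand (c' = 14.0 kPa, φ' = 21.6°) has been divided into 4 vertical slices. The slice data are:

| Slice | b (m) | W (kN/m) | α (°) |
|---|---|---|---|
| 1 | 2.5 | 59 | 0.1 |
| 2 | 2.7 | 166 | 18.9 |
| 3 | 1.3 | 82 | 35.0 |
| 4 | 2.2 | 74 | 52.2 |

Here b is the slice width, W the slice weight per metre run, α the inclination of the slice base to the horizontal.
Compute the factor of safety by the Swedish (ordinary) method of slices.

Ordinary method of slices: FS = Σ[c'·Δl_i + (W_i cosα_i)·tanφ'] / Σ W_i sinα_i, with Δl_i = b_i / cosα_i.
Slice 1: Δl = 2.5/cos0.1° = 2.500 m; N'_1 = 59·cos0.1° = 59.0; c'Δl = 35.00; W sinα = 0.1
Slice 2: Δl = 2.7/cos18.9° = 2.854 m; N'_2 = 166·cos18.9° = 157.1; c'Δl = 39.95; W sinα = 53.8
Slice 3: Δl = 1.3/cos35.0° = 1.587 m; N'_3 = 82·cos35.0° = 67.2; c'Δl = 22.22; W sinα = 47.0
Slice 4: Δl = 2.2/cos52.2° = 3.589 m; N'_4 = 74·cos52.2° = 45.4; c'Δl = 50.25; W sinα = 58.5
Σc'Δl = 147.4 kN/m; ΣN' = 328.6 kN/m; ΣW sinα = 159.4 kN/m
Resisting = 147.4 + 328.6·tan21.6° = 147.4 + 130.1 = 277.5 kN/m
FS = 277.5 / 159.4 = 1.741

FS = 1.74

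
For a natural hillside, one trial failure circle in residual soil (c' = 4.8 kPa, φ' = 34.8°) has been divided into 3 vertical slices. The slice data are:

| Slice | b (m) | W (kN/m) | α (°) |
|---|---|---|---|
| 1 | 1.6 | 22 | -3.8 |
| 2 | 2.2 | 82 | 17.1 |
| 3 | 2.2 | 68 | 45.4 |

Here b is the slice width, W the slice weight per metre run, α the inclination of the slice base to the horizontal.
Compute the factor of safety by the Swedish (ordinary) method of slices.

Ordinary method of slices: FS = Σ[c'·Δl_i + (W_i cosα_i)·tanφ'] / Σ W_i sinα_i, with Δl_i = b_i / cosα_i.
Slice 1: Δl = 1.6/cos(-3.8°) = 1.604 m; N'_1 = 22·cos(-3.8°) = 22.0; c'Δl = 7.70; W sinα = -1.5
Slice 2: Δl = 2.2/cos17.1° = 2.302 m; N'_2 = 82·cos17.1° = 78.4; c'Δl = 11.05; W sinα = 24.1
Slice 3: Δl = 2.2/cos45.4° = 3.133 m; N'_3 = 68·cos45.4° = 47.7; c'Δl = 15.04; W sinα = 48.4
Σc'Δl = 33.8 kN/m; ΣN' = 148.1 kN/m; ΣW sinα = 71.1 kN/m
Resisting = 33.8 + 148.1·tan34.8° = 33.8 + 102.9 = 136.7 kN/m
FS = 136.7 / 71.1 = 1.923

FS = 1.92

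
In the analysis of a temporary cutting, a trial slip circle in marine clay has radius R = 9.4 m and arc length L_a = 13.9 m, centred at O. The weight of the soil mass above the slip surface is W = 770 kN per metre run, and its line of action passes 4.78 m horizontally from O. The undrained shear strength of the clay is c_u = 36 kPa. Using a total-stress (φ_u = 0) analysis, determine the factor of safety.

Taking moments about the centre O, the resisting moment is provided by the undrained shear strength acting along the arc:
M_R = c_u·L_a·R = 36·13.90·9.4 = 4703.8 kN·m/m
M_D = W·d = 770·4.78 = 3680.6 kN·m/m
FS = M_R / M_D = 4703.8 / 3680.6 = 1.278

FS = 1.28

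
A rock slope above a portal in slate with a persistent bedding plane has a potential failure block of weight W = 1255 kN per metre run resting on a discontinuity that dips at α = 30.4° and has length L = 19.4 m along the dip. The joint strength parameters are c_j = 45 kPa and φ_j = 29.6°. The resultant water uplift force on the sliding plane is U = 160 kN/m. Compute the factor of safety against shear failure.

Resolving the block weight along and normal to the plane and applying the Mohr–Coulomb strength on the joint:
N' = W cosα − U = 1255·cos30.4° − 160 = 922.5 kN/m
Driving force T = W sinα = 1255·sin30.4° = 635.1 kN/m
Resisting force R = c_j·L + N'·tanφ_j = 45·19.4 + 922.5·tan29.6° = 873.0 + 524.0 = 1397.0 kN/m
FS = R / T = 1397.0 / 635.1 = 2.200

FS = 2.20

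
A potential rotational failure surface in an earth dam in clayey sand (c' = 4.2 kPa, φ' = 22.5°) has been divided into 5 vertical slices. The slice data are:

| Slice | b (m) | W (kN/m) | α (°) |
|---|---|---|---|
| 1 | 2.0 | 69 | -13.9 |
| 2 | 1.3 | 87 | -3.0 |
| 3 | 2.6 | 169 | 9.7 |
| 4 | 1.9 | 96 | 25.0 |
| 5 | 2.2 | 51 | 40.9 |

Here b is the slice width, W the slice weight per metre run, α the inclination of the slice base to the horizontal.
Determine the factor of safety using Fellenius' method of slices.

FS = 2.84

Ordinary method of slices: FS = Σ[c'·Δl_i + (W_i cosα_i)·tanφ'] / Σ W_i sinα_i, with Δl_i = b_i / cosα_i.
Slice 1: Δl = 2.0/cos(-13.9°) = 2.060 m; N'_1 = 69·cos(-13.9°) = 67.0; c'Δl = 8.65; W sinα = -16.6
Slice 2: Δl = 1.3/cos(-3.0°) = 1.302 m; N'_2 = 87·cos(-3.0°) = 86.9; c'Δl = 5.47; W sinα = -4.6
Slice 3: Δl = 2.6/cos9.7° = 2.638 m; N'_3 = 169·cos9.7° = 166.6; c'Δl = 11.08; W sinα = 28.5
Slice 4: Δl = 1.9/cos25.0° = 2.096 m; N'_4 = 96·cos25.0° = 87.0; c'Δl = 8.80; W sinα = 40.6
Slice 5: Δl = 2.2/cos40.9° = 2.911 m; N'_5 = 51·cos40.9° = 38.5; c'Δl = 12.22; W sinα = 33.4
Σc'Δl = 46.2 kN/m; ΣN' = 446.0 kN/m; ΣW sinα = 81.3 kN/m
Resisting = 46.2 + 446.0·tan22.5° = 46.2 + 184.7 = 231.0 kN/m
FS = 231.0 / 81.3 = 2.841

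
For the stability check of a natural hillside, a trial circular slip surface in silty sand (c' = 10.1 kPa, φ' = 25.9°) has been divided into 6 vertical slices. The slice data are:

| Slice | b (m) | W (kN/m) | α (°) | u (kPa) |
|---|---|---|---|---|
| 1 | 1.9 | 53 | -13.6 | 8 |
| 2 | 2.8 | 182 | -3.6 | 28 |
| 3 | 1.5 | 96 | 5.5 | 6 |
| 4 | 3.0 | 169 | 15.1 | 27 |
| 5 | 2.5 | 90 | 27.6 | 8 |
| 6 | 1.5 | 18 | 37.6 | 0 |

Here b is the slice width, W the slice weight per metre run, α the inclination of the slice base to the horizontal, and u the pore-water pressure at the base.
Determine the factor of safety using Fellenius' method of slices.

Ordinary method of slices: FS = Σ[c'·Δl_i + (W_i cosα_i − u_i·Δl_i)·tanφ'] / Σ W_i sinα_i, with Δl_i = b_i / cosα_i.
Slice 1: Δl = 1.9/cos(-13.6°) = 1.955 m; N'_1 = 53·cos(-13.6°) − 8·1.955 = 35.9; c'Δl = 19.74; W sinα = -12.5
Slice 2: Δl = 2.8/cos(-3.6°) = 2.806 m; N'_2 = 182·cos(-3.6°) − 28·2.806 = 103.1; c'Δl = 28.34; W sinα = -11.4
Slice 3: Δl = 1.5/cos5.5° = 1.507 m; N'_3 = 96·cos5.5° − 6·1.507 = 86.5; c'Δl = 15.22; W sinα = 9.2
Slice 4: Δl = 3.0/cos15.1° = 3.107 m; N'_4 = 169·cos15.1° − 27·3.107 = 79.3; c'Δl = 31.38; W sinα = 44.0
Slice 5: Δl = 2.5/cos27.6° = 2.821 m; N'_5 = 90·cos27.6° − 8·2.821 = 57.2; c'Δl = 28.49; W sinα = 41.7
Slice 6: Δl = 1.5/cos37.6° = 1.893 m; N'_6 = 18·cos37.6° − 0·1.893 = 14.3; c'Δl = 19.12; W sinα = 11.0
Σc'Δl = 142.3 kN/m; ΣN' = 376.2 kN/m; ΣW sinα = 82.0 kN/m
Resisting = 142.3 + 376.2·tan25.9° = 142.3 + 182.7 = 325.0 kN/m
FS = 325.0 / 82.0 = 3.962

FS = 3.96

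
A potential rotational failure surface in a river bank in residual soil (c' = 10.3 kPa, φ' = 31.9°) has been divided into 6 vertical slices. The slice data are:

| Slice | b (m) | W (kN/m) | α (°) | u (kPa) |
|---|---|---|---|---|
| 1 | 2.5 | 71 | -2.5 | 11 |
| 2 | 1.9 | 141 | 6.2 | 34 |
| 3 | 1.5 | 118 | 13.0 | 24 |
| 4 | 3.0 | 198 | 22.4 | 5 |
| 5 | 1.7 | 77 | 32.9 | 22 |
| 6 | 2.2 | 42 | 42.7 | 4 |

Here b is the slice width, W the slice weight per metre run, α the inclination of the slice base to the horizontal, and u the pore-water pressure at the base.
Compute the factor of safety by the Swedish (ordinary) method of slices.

FS = 2.15

Ordinary method of slices: FS = Σ[c'·Δl_i + (W_i cosα_i − u_i·Δl_i)·tanφ'] / Σ W_i sinα_i, with Δl_i = b_i / cosα_i.
Slice 1: Δl = 2.5/cos(-2.5°) = 2.502 m; N'_1 = 71·cos(-2.5°) − 11·2.502 = 43.4; c'Δl = 25.77; W sinα = -3.1
Slice 2: Δl = 1.9/cos6.2° = 1.911 m; N'_2 = 141·cos6.2° − 34·1.911 = 75.2; c'Δl = 19.69; W sinα = 15.2
Slice 3: Δl = 1.5/cos13.0° = 1.539 m; N'_3 = 118·cos13.0° − 24·1.539 = 78.0; c'Δl = 15.86; W sinα = 26.5
Slice 4: Δl = 3.0/cos22.4° = 3.245 m; N'_4 = 198·cos22.4° − 5·3.245 = 166.8; c'Δl = 33.42; W sinα = 75.5
Slice 5: Δl = 1.7/cos32.9° = 2.025 m; N'_5 = 77·cos32.9° − 22·2.025 = 20.1; c'Δl = 20.85; W sinα = 41.8
Slice 6: Δl = 2.2/cos42.7° = 2.994 m; N'_6 = 42·cos42.7° − 4·2.994 = 18.9; c'Δl = 30.83; W sinα = 28.5
Σc'Δl = 146.4 kN/m; ΣN' = 402.5 kN/m; ΣW sinα = 184.4 kN/m
Resisting = 146.4 + 402.5·tan31.9° = 146.4 + 250.5 = 396.9 kN/m
FS = 396.9 / 184.4 = 2.152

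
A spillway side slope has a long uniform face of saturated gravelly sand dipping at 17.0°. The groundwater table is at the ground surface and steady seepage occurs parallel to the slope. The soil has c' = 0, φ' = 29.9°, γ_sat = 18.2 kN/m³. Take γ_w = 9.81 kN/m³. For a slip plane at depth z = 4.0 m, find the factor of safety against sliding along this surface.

FS = 0.87

With seepage parallel to the slope and the water table at the surface, the effective normal stress on the slip plane uses the buoyant unit weight γ' = γ_sat − γ_w while the driving shear stress uses γ_sat:
FS = [c' + γ' z cos²β tanφ'] / [γ_sat z sinβ cosβ]
(For c' = 0 this reduces to FS = (γ'/γ_sat)·tanφ'/tanβ.)
γ' = 18.2 − 9.81 = 8.39 kN/m³
Numerator = 0.0 + 8.39·4.0·cos²17.0°·tan29.9° = 0.0 + 8.39·4.0·0.9145·0.5750 = 17.648 kPa
Denominator = 18.2·4.0·sin17.0°·cos17.0° = 18.2·4.0·0.2924·0.9563 = 20.355 kPa
FS = 17.648 / 20.355 = 0.867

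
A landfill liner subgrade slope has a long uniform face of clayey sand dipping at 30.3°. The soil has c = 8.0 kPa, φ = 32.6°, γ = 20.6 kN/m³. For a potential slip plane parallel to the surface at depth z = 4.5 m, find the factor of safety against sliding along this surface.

FS = 1.29

For an infinite slope with a slip plane parallel to the surface (no pore pressure): FS = [c + γz cos²β tanφ] / [γz sinβ cosβ].
γz = 20.6·4.5 = 92.70 kN/m²
Numerator = 8.0 + 92.70·cos²30.3°·tan32.6° = 8.0 + 92.70·0.7455·0.6395 = 52.193 kPa
Denominator = 92.70·sin30.3°·cos30.3° = 92.70·0.5045·0.8634 = 40.381 kPa
FS = 52.193 / 40.381 = 1.293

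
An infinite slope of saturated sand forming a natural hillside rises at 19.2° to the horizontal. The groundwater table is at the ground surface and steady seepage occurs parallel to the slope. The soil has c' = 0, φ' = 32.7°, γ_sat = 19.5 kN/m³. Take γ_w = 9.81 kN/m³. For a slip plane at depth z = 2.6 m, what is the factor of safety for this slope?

FS = 0.92

With seepage parallel to the slope and the water table at the surface, the effective normal stress on the slip plane uses the buoyant unit weight γ' = γ_sat − γ_w while the driving shear stress uses γ_sat:
FS = [c' + γ' z cos²β tanφ'] / [γ_sat z sinβ cosβ]
(For c' = 0 this reduces to FS = (γ'/γ_sat)·tanφ'/tanβ.)
γ' = 19.5 − 9.81 = 9.69 kN/m³
Numerator = 0.0 + 9.69·2.6·cos²19.2°·tan32.7° = 0.0 + 9.69·2.6·0.8918·0.6420 = 14.425 kPa
Denominator = 19.5·2.6·sin19.2°·cos19.2° = 19.5·2.6·0.3289·0.9444 = 15.746 kPa
FS = 14.425 / 15.746 = 0.916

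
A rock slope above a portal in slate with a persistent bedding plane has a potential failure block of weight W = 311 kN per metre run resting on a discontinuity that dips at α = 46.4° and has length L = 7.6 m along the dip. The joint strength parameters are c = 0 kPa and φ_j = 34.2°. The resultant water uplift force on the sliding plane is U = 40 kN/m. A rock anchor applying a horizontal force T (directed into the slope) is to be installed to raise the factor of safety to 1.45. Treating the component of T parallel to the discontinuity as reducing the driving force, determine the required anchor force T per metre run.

Resolving forces along and normal to the sliding plane, with the horizontal anchor force T adding T·sinα to the effective normal force and T·cosα acting up the plane against the driving force:
FS = [cL + (W cosα − U + T sinα) tanφ_j] / [W sinα − T cosα]
Without the anchor: N' = 174.5 kN/m, driving T_d = 225.2 kN/m, resisting R = 0·7.6 + 174.5·tan34.2° = 118.6 kN/m, FS = 0.53.
Setting FS = 1.45 and solving for T:
1.45·(225.2 − T cos46.4°) = 118.6 + T sin46.4°·tan34.2°
T·(sin46.4°·tan34.2° + 1.45·cos46.4°) = 1.45·225.2 − 118.6
T·(0.7242·0.6796 + 1.45·0.6896) = 326.6 − 118.6 = 208.0
T·1.4921 = 208.0
T = 139.4 kN/m

T = 139 kN/m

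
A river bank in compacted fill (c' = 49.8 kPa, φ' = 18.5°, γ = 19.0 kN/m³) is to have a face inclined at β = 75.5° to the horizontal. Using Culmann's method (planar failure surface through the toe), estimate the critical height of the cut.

Culmann's analysis gives the critical failure plane at α_cr = (β + φ')/2 = (75.5 + 18.5)/2 = 47.0°, and the critical height
H_c = (4c'/γ) · sinβ cosφ' / [1 − cos(β − φ')]
    = (4·49.8/19.0) · sin75.5°·cos18.5° / [1 − cos(57.0°)]
    = 10.484 · 0.9681·0.9483 / [1 − 0.5446]
    = 10.484 · 0.9181 / 0.4554
    = 21.14 m

H_c = 21.14 m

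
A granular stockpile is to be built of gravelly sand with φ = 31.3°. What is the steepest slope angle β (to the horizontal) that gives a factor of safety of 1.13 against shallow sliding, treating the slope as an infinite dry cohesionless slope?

For an infinite dry cohesionless slope FS = tanφ/tanβ, so tanβ = tanφ / FS.
tanβ = tan31.3° / 1.13 = 0.6080 / 1.13 = 0.5381
β = arctan(0.5381) = 28.28°

β = 28.3°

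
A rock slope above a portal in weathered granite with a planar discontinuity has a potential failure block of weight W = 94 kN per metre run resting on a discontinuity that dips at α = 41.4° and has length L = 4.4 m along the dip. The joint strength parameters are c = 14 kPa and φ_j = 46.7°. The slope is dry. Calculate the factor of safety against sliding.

Resolving the block weight along and normal to the plane and applying the Mohr–Coulomb strength on the joint:
N' = W cosα = 94·cos41.4° = 70.5 kN/m
Driving force T = W sinα = 94·sin41.4° = 62.2 kN/m
Resisting force R = c·L + N'·tanφ_j = 14·4.4 + 70.5·tan46.7° = 61.6 + 74.8 = 136.4 kN/m
FS = R / T = 136.4 / 62.2 = 2.195

FS = 2.19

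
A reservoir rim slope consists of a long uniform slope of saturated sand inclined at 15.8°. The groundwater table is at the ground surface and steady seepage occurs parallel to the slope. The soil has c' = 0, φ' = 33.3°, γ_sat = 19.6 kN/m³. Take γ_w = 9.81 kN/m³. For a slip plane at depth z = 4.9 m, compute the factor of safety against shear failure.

FS = 1.16

With seepage parallel to the slope and the water table at the surface, the effective normal stress on the slip plane uses the buoyant unit weight γ' = γ_sat − γ_w while the driving shear stress uses γ_sat:
FS = [c' + γ' z cos²β tanφ'] / [γ_sat z sinβ cosβ]
(For c' = 0 this reduces to FS = (γ'/γ_sat)·tanφ'/tanβ.)
γ' = 19.6 − 9.81 = 9.79 kN/m³
Numerator = 0.0 + 9.79·4.9·cos²15.8°·tan33.3° = 0.0 + 9.79·4.9·0.9259·0.6569 = 29.175 kPa
Denominator = 19.6·4.9·sin15.8°·cos15.8° = 19.6·4.9·0.2723·0.9622 = 25.162 kPa
FS = 29.175 / 25.162 = 1.159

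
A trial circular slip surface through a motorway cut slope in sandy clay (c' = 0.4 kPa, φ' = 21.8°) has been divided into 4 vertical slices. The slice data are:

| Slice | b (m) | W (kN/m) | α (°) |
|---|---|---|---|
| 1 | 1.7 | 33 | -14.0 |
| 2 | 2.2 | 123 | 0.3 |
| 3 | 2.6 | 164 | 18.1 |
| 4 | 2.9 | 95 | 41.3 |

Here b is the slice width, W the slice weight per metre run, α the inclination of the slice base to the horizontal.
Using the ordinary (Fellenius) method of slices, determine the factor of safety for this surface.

FS = 1.48

Ordinary method of slices: FS = Σ[c'·Δl_i + (W_i cosα_i)·tanφ'] / Σ W_i sinα_i, with Δl_i = b_i / cosα_i.
Slice 1: Δl = 1.7/cos(-14.0°) = 1.752 m; N'_1 = 33·cos(-14.0°) = 32.0; c'Δl = 0.70; W sinα = -8.0
Slice 2: Δl = 2.2/cos0.3° = 2.200 m; N'_2 = 123·cos0.3° = 123.0; c'Δl = 0.88; W sinα = 0.6
Slice 3: Δl = 2.6/cos18.1° = 2.735 m; N'_3 = 164·cos18.1° = 155.9; c'Δl = 1.09; W sinα = 51.0
Slice 4: Δl = 2.9/cos41.3° = 3.860 m; N'_4 = 95·cos41.3° = 71.4; c'Δl = 1.54; W sinα = 62.7
Σc'Δl = 4.2 kN/m; ΣN' = 382.3 kN/m; ΣW sinα = 106.3 kN/m
Resisting = 4.2 + 382.3·tan21.8° = 4.2 + 152.9 = 157.1 kN/m
FS = 157.1 / 106.3 = 1.478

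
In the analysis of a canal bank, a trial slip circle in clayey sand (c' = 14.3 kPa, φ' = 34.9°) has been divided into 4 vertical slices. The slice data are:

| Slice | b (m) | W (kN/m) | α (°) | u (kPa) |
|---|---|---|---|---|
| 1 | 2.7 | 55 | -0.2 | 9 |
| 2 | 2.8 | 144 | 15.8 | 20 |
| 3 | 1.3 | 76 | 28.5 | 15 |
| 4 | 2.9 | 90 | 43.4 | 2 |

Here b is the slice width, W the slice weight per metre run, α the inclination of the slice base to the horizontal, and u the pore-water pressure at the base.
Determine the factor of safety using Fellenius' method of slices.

FS = 2.24

Ordinary method of slices: FS = Σ[c'·Δl_i + (W_i cosα_i − u_i·Δl_i)·tanφ'] / Σ W_i sinα_i, with Δl_i = b_i / cosα_i.
Slice 1: Δl = 2.7/cos(-0.2°) = 2.700 m; N'_1 = 55·cos(-0.2°) − 9·2.700 = 30.7; c'Δl = 38.61; W sinα = -0.2
Slice 2: Δl = 2.8/cos15.8° = 2.910 m; N'_2 = 144·cos15.8° − 20·2.910 = 80.4; c'Δl = 41.61; W sinα = 39.2
Slice 3: Δl = 1.3/cos28.5° = 1.479 m; N'_3 = 76·cos28.5° − 15·1.479 = 44.6; c'Δl = 21.15; W sinα = 36.3
Slice 4: Δl = 2.9/cos43.4° = 3.991 m; N'_4 = 90·cos43.4° − 2·3.991 = 57.4; c'Δl = 57.08; W sinα = 61.8
Σc'Δl = 158.5 kN/m; ΣN' = 213.1 kN/m; ΣW sinα = 137.1 kN/m
Resisting = 158.5 + 213.1·tan34.9° = 158.5 + 148.6 = 307.1 kN/m
FS = 307.1 / 137.1 = 2.240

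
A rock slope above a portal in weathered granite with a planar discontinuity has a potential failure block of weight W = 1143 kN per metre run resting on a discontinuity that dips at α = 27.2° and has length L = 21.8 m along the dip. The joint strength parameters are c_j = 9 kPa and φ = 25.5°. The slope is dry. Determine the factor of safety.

Resolving the block weight along and normal to the plane and applying the Mohr–Coulomb strength on the joint:
N' = W cosα = 1143·cos27.2° = 1016.6 kN/m
Driving force T = W sinα = 1143·sin27.2° = 522.5 kN/m
Resisting force R = c_j·L + N'·tanφ = 9·21.8 + 1016.6·tan25.5° = 196.2 + 484.9 = 681.1 kN/m
FS = R / T = 681.1 / 522.5 = 1.304

FS = 1.30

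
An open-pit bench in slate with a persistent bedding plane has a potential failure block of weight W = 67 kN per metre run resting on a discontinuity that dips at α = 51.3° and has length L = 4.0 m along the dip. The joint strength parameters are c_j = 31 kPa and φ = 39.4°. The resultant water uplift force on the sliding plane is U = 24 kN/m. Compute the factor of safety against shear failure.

Resolving the block weight along and normal to the plane and applying the Mohr–Coulomb strength on the joint:
N' = W cosα − U = 67·cos51.3° − 24 = 17.9 kN/m
Driving force T = W sinα = 67·sin51.3° = 52.3 kN/m
Resisting force R = c_j·L + N'·tanφ = 31·4.0 + 17.9·tan39.4° = 124.0 + 14.7 = 138.7 kN/m
FS = R / T = 138.7 / 52.3 = 2.652

FS = 2.65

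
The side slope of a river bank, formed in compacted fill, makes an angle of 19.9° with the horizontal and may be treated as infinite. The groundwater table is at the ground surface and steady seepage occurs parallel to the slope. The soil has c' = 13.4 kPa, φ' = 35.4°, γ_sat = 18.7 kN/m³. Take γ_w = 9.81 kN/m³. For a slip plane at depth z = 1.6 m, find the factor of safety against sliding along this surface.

With seepage parallel to the slope and the water table at the surface, the effective normal stress on the slip plane uses the buoyant unit weight γ' = γ_sat − γ_w while the driving shear stress uses γ_sat:
FS = [c' + γ' z cos²β tanφ'] / [γ_sat z sinβ cosβ]
γ' = 18.7 − 9.81 = 8.89 kN/m³
Numerator = 13.4 + 8.89·1.6·cos²19.9°·tan35.4° = 13.4 + 8.89·1.6·0.8841·0.7107 = 22.337 kPa
Denominator = 18.7·1.6·sin19.9°·cos19.9° = 18.7·1.6·0.3404·0.9403 = 9.576 kPa
FS = 22.337 / 9.576 = 2.333

FS = 2.33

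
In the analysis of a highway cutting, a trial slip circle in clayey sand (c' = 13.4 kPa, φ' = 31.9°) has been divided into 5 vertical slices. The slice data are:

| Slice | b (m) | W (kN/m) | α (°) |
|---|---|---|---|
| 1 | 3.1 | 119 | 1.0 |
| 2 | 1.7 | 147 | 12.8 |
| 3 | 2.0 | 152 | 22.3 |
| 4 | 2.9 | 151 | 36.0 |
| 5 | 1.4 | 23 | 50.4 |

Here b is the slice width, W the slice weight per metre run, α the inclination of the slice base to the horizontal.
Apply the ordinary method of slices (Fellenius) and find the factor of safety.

Ordinary method of slices: FS = Σ[c'·Δl_i + (W_i cosα_i)·tanφ'] / Σ W_i sinα_i, with Δl_i = b_i / cosα_i.
Slice 1: Δl = 3.1/cos1.0° = 3.100 m; N'_1 = 119·cos1.0° = 119.0; c'Δl = 41.55; W sinα = 2.1
Slice 2: Δl = 1.7/cos12.8° = 1.743 m; N'_2 = 147·cos12.8° = 143.3; c'Δl = 23.36; W sinα = 32.6
Slice 3: Δl = 2.0/cos22.3° = 2.162 m; N'_3 = 152·cos22.3° = 140.6; c'Δl = 28.97; W sinα = 57.7
Slice 4: Δl = 2.9/cos36.0° = 3.585 m; N'_4 = 151·cos36.0° = 122.2; c'Δl = 48.03; W sinα = 88.8
Slice 5: Δl = 1.4/cos50.4° = 2.196 m; N'_5 = 23·cos50.4° = 14.7; c'Δl = 29.43; W sinα = 17.7
Σc'Δl = 171.3 kN/m; ΣN' = 539.8 kN/m; ΣW sinα = 198.8 kN/m
Resisting = 171.3 + 539.8·tan31.9° = 171.3 + 336.0 = 507.3 kN/m
FS = 507.3 / 198.8 = 2.552

FS = 2.55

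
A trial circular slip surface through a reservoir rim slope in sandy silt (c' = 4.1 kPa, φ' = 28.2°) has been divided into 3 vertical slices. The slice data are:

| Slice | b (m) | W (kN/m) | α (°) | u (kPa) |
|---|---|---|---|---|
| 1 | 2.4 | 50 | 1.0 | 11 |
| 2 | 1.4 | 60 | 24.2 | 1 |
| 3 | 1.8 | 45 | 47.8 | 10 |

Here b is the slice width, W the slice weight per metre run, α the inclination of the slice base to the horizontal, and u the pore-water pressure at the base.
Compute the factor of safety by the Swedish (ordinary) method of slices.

Ordinary method of slices: FS = Σ[c'·Δl_i + (W_i cosα_i − u_i·Δl_i)·tanφ'] / Σ W_i sinα_i, with Δl_i = b_i / cosα_i.
Slice 1: Δl = 2.4/cos1.0° = 2.400 m; N'_1 = 50·cos1.0° − 11·2.400 = 23.6; c'Δl = 9.84; W sinα = 0.9
Slice 2: Δl = 1.4/cos24.2° = 1.535 m; N'_2 = 60·cos24.2° − 1·1.535 = 53.2; c'Δl = 6.29; W sinα = 24.6
Slice 3: Δl = 1.8/cos47.8° = 2.680 m; N'_3 = 45·cos47.8° − 10·2.680 = 3.4; c'Δl = 10.99; W sinα = 33.3
Σc'Δl = 27.1 kN/m; ΣN' = 80.2 kN/m; ΣW sinα = 58.8 kN/m
Resisting = 27.1 + 80.2·tan28.2° = 27.1 + 43.0 = 70.1 kN/m
FS = 70.1 / 58.8 = 1.193

FS = 1.19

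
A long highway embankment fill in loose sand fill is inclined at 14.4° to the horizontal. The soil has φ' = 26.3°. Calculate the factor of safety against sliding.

For a dry cohesionless infinite slope the factor of safety is FS = tanφ' / tanβ.
FS = tan26.3° / tan14.4° = 0.4942 / 0.2568 = 1.925

FS = 1.92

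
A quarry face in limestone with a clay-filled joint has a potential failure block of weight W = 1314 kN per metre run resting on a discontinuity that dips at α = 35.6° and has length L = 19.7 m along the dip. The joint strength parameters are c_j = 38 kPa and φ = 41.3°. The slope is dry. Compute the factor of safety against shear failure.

Resolving the block weight along and normal to the plane and applying the Mohr–Coulomb strength on the joint:
N' = W cosα = 1314·cos35.6° = 1068.4 kN/m
Driving force T = W sinα = 1314·sin35.6° = 764.9 kN/m
Resisting force R = c_j·L + N'·tanφ = 38·19.7 + 1068.4·tan41.3° = 748.6 + 938.6 = 1687.2 kN/m
FS = R / T = 1687.2 / 764.9 = 2.206

FS = 2.21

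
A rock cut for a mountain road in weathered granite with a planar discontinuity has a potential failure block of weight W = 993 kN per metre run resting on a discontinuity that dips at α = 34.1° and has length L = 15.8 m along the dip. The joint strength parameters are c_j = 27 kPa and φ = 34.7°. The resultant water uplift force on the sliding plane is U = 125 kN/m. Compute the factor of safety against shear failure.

FS = 1.63

Resolving the block weight along and normal to the plane and applying the Mohr–Coulomb strength on the joint:
N' = W cosα − U = 993·cos34.1° − 125 = 697.3 kN/m
Driving force T = W sinα = 993·sin34.1° = 556.7 kN/m
Resisting force R = c_j·L + N'·tanφ = 27·15.8 + 697.3·tan34.7° = 426.6 + 482.8 = 909.4 kN/m
FS = R / T = 909.4 / 556.7 = 1.634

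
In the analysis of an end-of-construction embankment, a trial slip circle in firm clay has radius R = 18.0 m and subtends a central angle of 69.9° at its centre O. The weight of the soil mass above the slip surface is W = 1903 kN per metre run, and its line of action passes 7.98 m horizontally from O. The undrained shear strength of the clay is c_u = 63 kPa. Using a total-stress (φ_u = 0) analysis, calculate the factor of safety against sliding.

Taking moments about the centre O, the resisting moment is provided by the undrained shear strength acting along the arc:
Arc length L_a = R·θ = 18.0·(69.9°·π/180) = 18.0·1.2200 = 21.96 m
M_R = c_u·L_a·R = 63·21.96·18.0 = 24902.3 kN·m/m
M_D = W·d = 1903·7.98 = 15185.9 kN·m/m
FS = M_R / M_D = 24902.3 / 15185.9 = 1.640

FS = 1.64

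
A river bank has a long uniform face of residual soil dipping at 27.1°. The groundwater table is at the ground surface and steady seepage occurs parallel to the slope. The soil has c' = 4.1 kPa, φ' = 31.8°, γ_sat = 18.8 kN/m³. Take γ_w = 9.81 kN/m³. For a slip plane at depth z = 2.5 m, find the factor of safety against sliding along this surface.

FS = 0.79

With seepage parallel to the slope and the water table at the surface, the effective normal stress on the slip plane uses the buoyant unit weight γ' = γ_sat − γ_w while the driving shear stress uses γ_sat:
FS = [c' + γ' z cos²β tanφ'] / [γ_sat z sinβ cosβ]
γ' = 18.8 − 9.81 = 8.99 kN/m³
Numerator = 4.1 + 8.99·2.5·cos²27.1°·tan31.8° = 4.1 + 8.99·2.5·0.7925·0.6200 = 15.143 kPa
Denominator = 18.8·2.5·sin27.1°·cos27.1° = 18.8·2.5·0.4555·0.8902 = 19.060 kPa
FS = 15.143 / 19.060 = 0.795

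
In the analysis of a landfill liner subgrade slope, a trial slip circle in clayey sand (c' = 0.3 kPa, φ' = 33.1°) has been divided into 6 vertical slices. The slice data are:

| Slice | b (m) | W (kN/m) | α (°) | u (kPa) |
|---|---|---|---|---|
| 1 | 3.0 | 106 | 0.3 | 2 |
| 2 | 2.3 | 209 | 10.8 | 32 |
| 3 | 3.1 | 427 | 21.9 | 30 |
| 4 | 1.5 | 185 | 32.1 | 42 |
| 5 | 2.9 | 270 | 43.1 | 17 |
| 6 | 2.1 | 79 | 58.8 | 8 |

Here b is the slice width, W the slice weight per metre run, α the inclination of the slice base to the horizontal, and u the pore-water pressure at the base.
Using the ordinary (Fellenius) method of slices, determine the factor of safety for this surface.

Ordinary method of slices: FS = Σ[c'·Δl_i + (W_i cosα_i − u_i·Δl_i)·tanφ'] / Σ W_i sinα_i, with Δl_i = b_i / cosα_i.
Slice 1: Δl = 3.0/cos0.3° = 3.000 m; N'_1 = 106·cos0.3° − 2·3.000 = 100.0; c'Δl = 0.90; W sinα = 0.6
Slice 2: Δl = 2.3/cos10.8° = 2.341 m; N'_2 = 209·cos10.8° − 32·2.341 = 130.4; c'Δl = 0.70; W sinα = 39.2
Slice 3: Δl = 3.1/cos21.9° = 3.341 m; N'_3 = 427·cos21.9° − 30·3.341 = 296.0; c'Δl = 1.00; W sinα = 159.3
Slice 4: Δl = 1.5/cos32.1° = 1.771 m; N'_4 = 185·cos32.1° − 42·1.771 = 82.3; c'Δl = 0.53; W sinα = 98.3
Slice 5: Δl = 2.9/cos43.1° = 3.972 m; N'_5 = 270·cos43.1° − 17·3.972 = 129.6; c'Δl = 1.19; W sinα = 184.5
Slice 6: Δl = 2.1/cos58.8° = 4.054 m; N'_6 = 79·cos58.8° − 8·4.054 = 8.5; c'Δl = 1.22; W sinα = 67.6
Σc'Δl = 5.5 kN/m; ΣN' = 746.8 kN/m; ΣW sinα = 549.3 kN/m
Resisting = 5.5 + 746.8·tan33.1° = 5.5 + 486.8 = 492.4 kN/m
FS = 492.4 / 549.3 = 0.896

FS = 0.90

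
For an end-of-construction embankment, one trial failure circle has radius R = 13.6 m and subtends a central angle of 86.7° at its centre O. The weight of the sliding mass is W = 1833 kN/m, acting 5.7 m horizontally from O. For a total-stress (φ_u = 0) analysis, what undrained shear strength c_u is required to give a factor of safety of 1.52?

c_u = 56.7 kPa

FS = c_u·L_a·R / (W·d), so c_u = FS·W·d / (L_a·R).
Arc length L_a = R·θ = 13.6·(86.7°·π/180) = 13.6·1.5132 = 20.58 m
c_u = 1.52·1833·5.7 / (20.58·13.6) = 15881.1 / 279.88 = 56.74 kPa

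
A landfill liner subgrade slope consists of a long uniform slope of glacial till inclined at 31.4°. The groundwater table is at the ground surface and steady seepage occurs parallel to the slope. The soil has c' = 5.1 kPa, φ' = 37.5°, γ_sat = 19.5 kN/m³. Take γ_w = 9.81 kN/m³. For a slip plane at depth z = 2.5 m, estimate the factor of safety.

FS = 0.86

With seepage parallel to the slope and the water table at the surface, the effective normal stress on the slip plane uses the buoyant unit weight γ' = γ_sat − γ_w while the driving shear stress uses γ_sat:
FS = [c' + γ' z cos²β tanφ'] / [γ_sat z sinβ cosβ]
γ' = 19.5 − 9.81 = 9.69 kN/m³
Numerator = 5.1 + 9.69·2.5·cos²31.4°·tan37.5° = 5.1 + 9.69·2.5·0.7285·0.7673 = 18.643 kPa
Denominator = 19.5·2.5·sin31.4°·cos31.4° = 19.5·2.5·0.5210·0.8536 = 21.680 kPa
FS = 18.643 / 21.680 = 0.860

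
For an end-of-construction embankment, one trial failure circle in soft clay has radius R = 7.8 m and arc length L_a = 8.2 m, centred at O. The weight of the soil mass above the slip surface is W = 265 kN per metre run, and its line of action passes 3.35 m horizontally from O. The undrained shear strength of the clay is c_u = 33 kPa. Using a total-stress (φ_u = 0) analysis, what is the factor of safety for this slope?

Taking moments about the centre O, the resisting moment is provided by the undrained shear strength acting along the arc:
M_R = c_u·L_a·R = 33·8.20·7.8 = 2110.7 kN·m/m
M_D = W·d = 265·3.35 = 887.8 kN·m/m
FS = M_R / M_D = 2110.7 / 887.8 = 2.378

FS = 2.38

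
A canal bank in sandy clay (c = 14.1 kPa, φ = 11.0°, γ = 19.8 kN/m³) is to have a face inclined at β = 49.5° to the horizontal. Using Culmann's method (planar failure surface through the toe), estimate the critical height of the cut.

Culmann's analysis gives the critical failure plane at α_cr = (β + φ)/2 = (49.5 + 11.0)/2 = 30.2°, and the critical height
H_c = (4c/γ) · sinβ cosφ / [1 − cos(β − φ)]
    = (4·14.1/19.8) · sin49.5°·cos11.0° / [1 − cos(38.5°)]
    = 2.848 · 0.7604·0.9816 / [1 − 0.7826]
    = 2.848 · 0.7464 / 0.2174
    = 9.78 m

H_c = 9.78 m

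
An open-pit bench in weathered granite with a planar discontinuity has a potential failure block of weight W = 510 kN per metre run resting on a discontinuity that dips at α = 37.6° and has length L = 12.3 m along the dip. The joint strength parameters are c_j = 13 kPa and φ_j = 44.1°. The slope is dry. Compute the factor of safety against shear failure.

Resolving the block weight along and normal to the plane and applying the Mohr–Coulomb strength on the joint:
N' = W cosα = 510·cos37.6° = 404.1 kN/m
Driving force T = W sinα = 510·sin37.6° = 311.2 kN/m
Resisting force R = c_j·L + N'·tanφ_j = 13·12.3 + 404.1·tan44.1° = 159.9 + 391.6 = 551.5 kN/m
FS = R / T = 551.5 / 311.2 = 1.772

FS = 1.77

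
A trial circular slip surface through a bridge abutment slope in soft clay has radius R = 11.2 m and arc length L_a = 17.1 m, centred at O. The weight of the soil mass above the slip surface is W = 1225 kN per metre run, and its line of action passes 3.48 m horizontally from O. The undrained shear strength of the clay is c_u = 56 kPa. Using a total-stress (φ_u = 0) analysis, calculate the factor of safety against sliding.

Taking moments about the centre O, the resisting moment is provided by the undrained shear strength acting along the arc:
M_R = c_u·L_a·R = 56·17.10·11.2 = 10725.1 kN·m/m
M_D = W·d = 1225·3.48 = 4263.0 kN·m/m
FS = M_R / M_D = 10725.1 / 4263.0 = 2.516

FS = 2.52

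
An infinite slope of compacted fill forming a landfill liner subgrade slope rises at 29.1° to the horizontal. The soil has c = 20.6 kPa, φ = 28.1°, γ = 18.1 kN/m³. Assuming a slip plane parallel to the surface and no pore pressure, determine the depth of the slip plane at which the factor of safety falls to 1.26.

Setting FS = 1.26 in FS = [c + γz cos²β tanφ] / [γz sinβ cosβ] and solving for z:
z = c / [γ cosβ (FS·sinβ − cosβ·tanφ)]
  = 20.6 / [18.1·cos29.1°·(1.26·sin29.1° − cos29.1°·tan28.1°)]
  = 20.6 / [18.1·0.8738·(1.26·0.4863 − 0.8738·0.5340)]
  = 20.6 / 2.3127 = 8.907 m

z = 8.91 m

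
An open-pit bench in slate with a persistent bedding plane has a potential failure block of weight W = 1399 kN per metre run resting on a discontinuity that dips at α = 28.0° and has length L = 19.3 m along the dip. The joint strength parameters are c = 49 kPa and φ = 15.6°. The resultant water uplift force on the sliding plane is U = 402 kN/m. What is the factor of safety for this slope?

Resolving the block weight along and normal to the plane and applying the Mohr–Coulomb strength on the joint:
N' = W cosα − U = 1399·cos28.0° − 402 = 833.2 kN/m
Driving force T = W sinα = 1399·sin28.0° = 656.8 kN/m
Resisting force R = c·L + N'·tanφ = 49·19.3 + 833.2·tan15.6° = 945.7 + 232.6 = 1178.3 kN/m
FS = R / T = 1178.3 / 656.8 = 1.794

FS = 1.79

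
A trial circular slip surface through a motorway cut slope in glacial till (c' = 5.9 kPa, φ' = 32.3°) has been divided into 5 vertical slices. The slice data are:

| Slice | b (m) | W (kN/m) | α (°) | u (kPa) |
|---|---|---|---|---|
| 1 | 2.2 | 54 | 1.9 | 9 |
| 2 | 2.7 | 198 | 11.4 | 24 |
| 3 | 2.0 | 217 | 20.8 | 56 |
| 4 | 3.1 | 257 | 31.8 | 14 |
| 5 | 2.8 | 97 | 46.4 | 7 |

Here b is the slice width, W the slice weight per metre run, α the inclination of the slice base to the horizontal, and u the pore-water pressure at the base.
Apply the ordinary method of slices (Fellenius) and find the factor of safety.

Ordinary method of slices: FS = Σ[c'·Δl_i + (W_i cosα_i − u_i·Δl_i)·tanφ'] / Σ W_i sinα_i, with Δl_i = b_i / cosα_i.
Slice 1: Δl = 2.2/cos1.9° = 2.201 m; N'_1 = 54·cos1.9° − 9·2.201 = 34.2; c'Δl = 12.99; W sinα = 1.8
Slice 2: Δl = 2.7/cos11.4° = 2.754 m; N'_2 = 198·cos11.4° − 24·2.754 = 128.0; c'Δl = 16.25; W sinα = 39.1
Slice 3: Δl = 2.0/cos20.8° = 2.139 m; N'_3 = 217·cos20.8° − 56·2.139 = 83.0; c'Δl = 12.62; W sinα = 77.1
Slice 4: Δl = 3.1/cos31.8° = 3.648 m; N'_4 = 257·cos31.8° − 14·3.648 = 167.4; c'Δl = 21.52; W sinα = 135.4
Slice 5: Δl = 2.8/cos46.4° = 4.060 m; N'_5 = 97·cos46.4° − 7·4.060 = 38.5; c'Δl = 23.96; W sinα = 70.2
Σc'Δl = 87.3 kN/m; ΣN' = 451.0 kN/m; ΣW sinα = 323.7 kN/m
Resisting = 87.3 + 451.0·tan32.3° = 87.3 + 285.1 = 372.5 kN/m
FS = 372.5 / 323.7 = 1.151

FS = 1.15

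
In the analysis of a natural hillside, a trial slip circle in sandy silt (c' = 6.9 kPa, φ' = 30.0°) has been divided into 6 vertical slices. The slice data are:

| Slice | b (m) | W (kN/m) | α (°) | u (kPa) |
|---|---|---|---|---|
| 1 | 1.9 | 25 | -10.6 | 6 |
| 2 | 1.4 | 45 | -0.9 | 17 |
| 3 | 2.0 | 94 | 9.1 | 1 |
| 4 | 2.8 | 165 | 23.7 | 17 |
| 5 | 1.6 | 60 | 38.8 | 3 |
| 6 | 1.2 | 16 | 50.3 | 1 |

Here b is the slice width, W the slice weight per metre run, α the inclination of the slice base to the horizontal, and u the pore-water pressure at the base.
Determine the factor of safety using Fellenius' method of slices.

FS = 1.93

Ordinary method of slices: FS = Σ[c'·Δl_i + (W_i cosα_i − u_i·Δl_i)·tanφ'] / Σ W_i sinα_i, with Δl_i = b_i / cosα_i.
Slice 1: Δl = 1.9/cos(-10.6°) = 1.933 m; N'_1 = 25·cos(-10.6°) − 6·1.933 = 13.0; c'Δl = 13.34; W sinα = -4.6
Slice 2: Δl = 1.4/cos(-0.9°) = 1.400 m; N'_2 = 45·cos(-0.9°) − 17·1.400 = 21.2; c'Δl = 9.66; W sinα = -0.7
Slice 3: Δl = 2.0/cos9.1° = 2.025 m; N'_3 = 94·cos9.1° − 1·2.025 = 90.8; c'Δl = 13.98; W sinα = 14.9
Slice 4: Δl = 2.8/cos23.7° = 3.058 m; N'_4 = 165·cos23.7° − 17·3.058 = 99.1; c'Δl = 21.10; W sinα = 66.3
Slice 5: Δl = 1.6/cos38.8° = 2.053 m; N'_5 = 60·cos38.8° − 3·2.053 = 40.6; c'Δl = 14.17; W sinα = 37.6
Slice 6: Δl = 1.2/cos50.3° = 1.879 m; N'_6 = 16·cos50.3° − 1·1.879 = 8.3; c'Δl = 12.96; W sinα = 12.3
Σc'Δl = 85.2 kN/m; ΣN' = 273.0 kN/m; ΣW sinα = 125.8 kN/m
Resisting = 85.2 + 273.0·tan30.0° = 85.2 + 157.6 = 242.8 kN/m
FS = 242.8 / 125.8 = 1.930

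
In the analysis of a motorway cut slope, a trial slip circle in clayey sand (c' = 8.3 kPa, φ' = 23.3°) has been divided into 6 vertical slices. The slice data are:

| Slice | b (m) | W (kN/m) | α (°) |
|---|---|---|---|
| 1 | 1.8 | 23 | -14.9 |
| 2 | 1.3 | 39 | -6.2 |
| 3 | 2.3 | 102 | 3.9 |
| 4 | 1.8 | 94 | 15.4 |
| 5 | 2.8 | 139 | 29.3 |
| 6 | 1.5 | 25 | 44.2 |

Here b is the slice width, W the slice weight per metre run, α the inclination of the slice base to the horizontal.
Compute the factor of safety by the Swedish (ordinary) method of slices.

FS = 2.56

Ordinary method of slices: FS = Σ[c'·Δl_i + (W_i cosα_i)·tanφ'] / Σ W_i sinα_i, with Δl_i = b_i / cosα_i.
Slice 1: Δl = 1.8/cos(-14.9°) = 1.863 m; N'_1 = 23·cos(-14.9°) = 22.2; c'Δl = 15.46; W sinα = -5.9
Slice 2: Δl = 1.3/cos(-6.2°) = 1.308 m; N'_2 = 39·cos(-6.2°) = 38.8; c'Δl = 10.85; W sinα = -4.2
Slice 3: Δl = 2.3/cos3.9° = 2.305 m; N'_3 = 102·cos3.9° = 101.8; c'Δl = 19.13; W sinα = 6.9
Slice 4: Δl = 1.8/cos15.4° = 1.867 m; N'_4 = 94·cos15.4° = 90.6; c'Δl = 15.50; W sinα = 25.0
Slice 5: Δl = 2.8/cos29.3° = 3.211 m; N'_5 = 139·cos29.3° = 121.2; c'Δl = 26.65; W sinα = 68.0
Slice 6: Δl = 1.5/cos44.2° = 2.092 m; N'_6 = 25·cos44.2° = 17.9; c'Δl = 17.37; W sinα = 17.4
Σc'Δl = 105.0 kN/m; ΣN' = 392.5 kN/m; ΣW sinα = 107.2 kN/m
Resisting = 105.0 + 392.5·tan23.3° = 105.0 + 169.0 = 274.0 kN/m
FS = 274.0 / 107.2 = 2.555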